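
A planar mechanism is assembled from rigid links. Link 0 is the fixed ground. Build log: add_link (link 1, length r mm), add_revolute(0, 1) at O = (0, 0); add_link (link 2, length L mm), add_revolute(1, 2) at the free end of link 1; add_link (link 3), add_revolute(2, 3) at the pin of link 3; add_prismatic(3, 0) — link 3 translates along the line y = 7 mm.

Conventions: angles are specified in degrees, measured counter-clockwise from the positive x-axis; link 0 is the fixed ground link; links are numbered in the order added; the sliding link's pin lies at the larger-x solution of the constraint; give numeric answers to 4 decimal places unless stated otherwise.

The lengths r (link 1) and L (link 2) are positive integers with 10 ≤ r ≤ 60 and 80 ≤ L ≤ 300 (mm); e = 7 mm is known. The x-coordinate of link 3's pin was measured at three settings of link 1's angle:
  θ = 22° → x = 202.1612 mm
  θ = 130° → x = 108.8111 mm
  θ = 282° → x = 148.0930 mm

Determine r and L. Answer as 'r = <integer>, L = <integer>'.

constraint per measurement: (x − r cos θ)² + (r sin θ − e)² = L²
subtracting the θ₁ and θ₂ equations cancels the r² and L² terms:
r = (x₁² − x₂²) / (2[(x₁cos θ₁ + e sin θ₁) − (x₂cos θ₂ + e sin θ₂)]) = 57.0000 → r = 57
L² = (x₁ − r cos θ₁)² + (r sin θ₁ − e)² = 22499.9862 → L = 150.0000 → L = 150
check at θ₃=282°: x = 148.0930 (printed 148.0930) ✓

r = 57, L = 150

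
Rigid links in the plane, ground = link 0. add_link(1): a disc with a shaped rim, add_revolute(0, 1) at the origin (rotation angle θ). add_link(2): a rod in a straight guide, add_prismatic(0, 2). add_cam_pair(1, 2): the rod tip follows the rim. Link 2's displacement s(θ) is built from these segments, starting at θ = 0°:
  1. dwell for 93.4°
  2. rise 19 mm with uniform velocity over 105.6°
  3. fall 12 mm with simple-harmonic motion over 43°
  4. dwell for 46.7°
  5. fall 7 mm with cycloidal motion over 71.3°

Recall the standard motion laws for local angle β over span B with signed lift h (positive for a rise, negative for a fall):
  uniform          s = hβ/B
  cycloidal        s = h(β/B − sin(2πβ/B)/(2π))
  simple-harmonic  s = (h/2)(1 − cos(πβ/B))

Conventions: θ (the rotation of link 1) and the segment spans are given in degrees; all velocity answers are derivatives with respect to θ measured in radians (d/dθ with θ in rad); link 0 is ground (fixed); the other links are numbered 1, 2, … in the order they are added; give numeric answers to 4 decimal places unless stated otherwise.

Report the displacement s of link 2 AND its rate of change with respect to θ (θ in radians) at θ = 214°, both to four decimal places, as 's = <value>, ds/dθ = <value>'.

segment 1 (0° to 93.4°, dwell): s unchanged at 0.0000
segment 2 (93.4° to 199°, uniform, h = 19) is passed completely: s = 0.0000 + (19) = 19.0000
θ = 214° falls in segment 3 (199° to 242°, simple-harmonic, h = -12): β = 214 − 199 = 15°, B = 43°; Δs = -12/2·(1 − cos(π·0.3488)) = -3.2565; s = 19.0000 − 3.2565 = 15.7435
velocity in seg [199°–242°] (simple-harmonic), θ in radians: β = 15° = 0.2618 rad, B = 43° = 0.7505 rad; ds/dθ = (πh/(2B)) sin(πβ/B) = (π·(-12)/(2·0.7505)) sin(π·0.3488) = -22.336966 mm/rad

s = 15.7435, ds/dθ = -22.3370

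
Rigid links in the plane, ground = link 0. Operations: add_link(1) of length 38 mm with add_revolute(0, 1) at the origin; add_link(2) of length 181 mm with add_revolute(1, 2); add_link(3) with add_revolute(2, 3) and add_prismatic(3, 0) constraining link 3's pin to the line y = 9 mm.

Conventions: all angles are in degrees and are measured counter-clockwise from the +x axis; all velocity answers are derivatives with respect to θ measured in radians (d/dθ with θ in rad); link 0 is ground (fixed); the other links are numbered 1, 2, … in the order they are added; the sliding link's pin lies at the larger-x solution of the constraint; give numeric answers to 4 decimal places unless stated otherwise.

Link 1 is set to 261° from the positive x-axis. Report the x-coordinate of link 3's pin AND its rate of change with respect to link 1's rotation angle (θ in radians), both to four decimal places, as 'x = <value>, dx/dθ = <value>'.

geometry: r = 38 mm, L = 181 mm, e = 9 mm
crank pin P = (r cos θ, r sin θ) = (-5.944510, -37.532157)
h = r sin θ − e = -37.532157 − 9 = -46.532157
x = r cos θ + √(L² − h²) = -5.944510 + 174.916433 = 168.971923
dx/dθ = −r sin θ − h·r cos θ/√(L² − h²) (θ in radians; h = -46.532157) = 35.950768

x = 168.9719, dx/dθ = 35.9508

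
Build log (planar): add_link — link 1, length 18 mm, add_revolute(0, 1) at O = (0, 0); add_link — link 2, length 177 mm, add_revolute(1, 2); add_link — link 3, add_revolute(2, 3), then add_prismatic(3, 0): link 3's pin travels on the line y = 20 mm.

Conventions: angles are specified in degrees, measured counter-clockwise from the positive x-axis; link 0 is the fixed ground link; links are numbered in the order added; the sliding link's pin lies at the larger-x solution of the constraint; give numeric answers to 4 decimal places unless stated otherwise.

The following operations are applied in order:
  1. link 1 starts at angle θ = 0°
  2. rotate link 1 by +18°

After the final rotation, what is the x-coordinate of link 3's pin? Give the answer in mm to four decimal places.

geometry: r = 18 mm, L = 177 mm, e = 20 mm; θ starts at 0°
rotate link 1 by +18°: θ ← 0° +18° = 18°
crank pin P = (r cos θ, r sin θ) = (17.119017, 5.562306)
h = r sin θ − e = 5.562306 − 20 = -14.437694
x = r cos θ + √(L² − h²) = 17.119017 + 176.410184 = 193.529201

193.5292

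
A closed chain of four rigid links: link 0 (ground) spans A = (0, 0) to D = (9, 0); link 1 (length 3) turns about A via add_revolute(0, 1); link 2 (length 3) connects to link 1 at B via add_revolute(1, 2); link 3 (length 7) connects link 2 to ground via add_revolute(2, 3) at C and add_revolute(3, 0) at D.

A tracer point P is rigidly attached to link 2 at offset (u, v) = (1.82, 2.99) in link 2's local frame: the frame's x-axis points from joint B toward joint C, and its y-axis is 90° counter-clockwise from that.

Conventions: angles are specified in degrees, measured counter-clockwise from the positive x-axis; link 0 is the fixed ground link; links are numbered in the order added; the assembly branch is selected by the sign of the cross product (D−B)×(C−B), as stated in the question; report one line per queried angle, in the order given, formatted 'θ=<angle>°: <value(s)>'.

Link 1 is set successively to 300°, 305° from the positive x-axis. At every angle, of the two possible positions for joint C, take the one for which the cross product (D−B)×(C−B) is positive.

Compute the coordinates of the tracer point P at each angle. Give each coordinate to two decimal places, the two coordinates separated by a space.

A=(0,0), D=(9.00,0)
θ=300°: B = A + 3.00·(cos300°, sin300°) = (1.5000, -2.5981)
θ=300°: |BD| = 7.9373
θ=300°: circle(B,3.00) ∩ circle(D,7.00): a=1.4489, h=2.6269
θ=300°:   candidates: C₊=(2.0092,0.3584) cross=20.851; C₋=(3.7289,-4.6060) cross=-20.851
θ=300°:   branch + wants cross > 0 → take C=(2.0092,0.3584) (cross=20.851)
θ=300°: ex = (C−B)/|BC| = (0.1697,0.9855); ey = (-0.9855,0.1697)
θ=300°: P = B + 1.82·ex + 2.99·ey = (-1.1377,-0.2970)
θ=305°: B = A + 3.00·(cos305°, sin305°) = (1.7207, -2.4575)
θ=305°: |BD| = 7.6829
θ=305°: circle(B,3.00) ∩ circle(D,7.00): a=1.2383, h=2.7325
θ=305°:   candidates: C₊=(2.0199,0.5276) cross=20.994; C₋=(3.7680,-4.6504) cross=-20.994
θ=305°:   branch + wants cross > 0 → take C=(2.0199,0.5276) (cross=20.994)
θ=305°: ex = (C−B)/|BC| = (0.0997,0.9950); ey = (-0.9950,0.0997)
θ=305°: P = B + 1.82·ex + 2.99·ey = (-1.0729,-0.3483)

θ=300°: -1.14 -0.30
θ=305°: -1.07 -0.35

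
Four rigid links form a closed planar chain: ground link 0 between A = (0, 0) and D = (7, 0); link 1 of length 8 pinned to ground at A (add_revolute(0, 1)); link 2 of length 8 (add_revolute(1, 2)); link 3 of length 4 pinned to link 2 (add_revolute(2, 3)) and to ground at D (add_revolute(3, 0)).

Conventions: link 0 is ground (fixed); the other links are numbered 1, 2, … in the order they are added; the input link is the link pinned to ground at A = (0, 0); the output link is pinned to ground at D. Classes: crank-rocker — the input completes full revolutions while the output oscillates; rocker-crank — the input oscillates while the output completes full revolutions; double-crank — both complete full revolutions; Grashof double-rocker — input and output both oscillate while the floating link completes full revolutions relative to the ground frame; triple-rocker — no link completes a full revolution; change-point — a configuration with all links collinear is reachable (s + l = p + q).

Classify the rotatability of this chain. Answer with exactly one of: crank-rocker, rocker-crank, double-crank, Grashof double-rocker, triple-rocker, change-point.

lengths: ground=7, input=8, coupler=8, output=4
sorted: s=4 (shortest), l=8 (longest), p+q=15
s + l = 12 vs p + q = 15
s + l < p + q (Grashof) with shortest = output link → rocker-crank

rocker-crank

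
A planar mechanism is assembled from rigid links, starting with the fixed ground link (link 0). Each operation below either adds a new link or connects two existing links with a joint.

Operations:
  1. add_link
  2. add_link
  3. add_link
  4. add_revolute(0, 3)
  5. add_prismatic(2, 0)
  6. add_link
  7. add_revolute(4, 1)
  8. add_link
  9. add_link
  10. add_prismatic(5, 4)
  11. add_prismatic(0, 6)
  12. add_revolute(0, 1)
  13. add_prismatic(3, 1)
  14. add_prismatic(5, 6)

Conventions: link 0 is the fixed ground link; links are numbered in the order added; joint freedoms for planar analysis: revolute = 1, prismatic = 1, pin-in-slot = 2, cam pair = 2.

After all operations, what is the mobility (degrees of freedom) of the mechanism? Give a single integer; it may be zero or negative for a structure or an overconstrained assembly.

(L,J1,J2)=(1,0,0); link0 fixed
link1: (2,0,0)
link2: (3,0,0)
link3: (4,0,0)
R 0-3 [J1]: (4,1,0)
P 2-0 [J1]: (4,2,0)
link4: (5,2,0)
R 4-1 [J1]: (5,3,0)
link5: (6,3,0)
link6: (7,3,0)
P 5-4 [J1]: (7,4,0)
P 0-6 [J1]: (7,5,0)
R 0-1 [J1]: (7,6,0)
P 3-1 [J1]: (7,7,0)
P 5-6 [J1]: (7,8,0)
Grübler: 3·6 − 2·8 − 0 = 2

M = 2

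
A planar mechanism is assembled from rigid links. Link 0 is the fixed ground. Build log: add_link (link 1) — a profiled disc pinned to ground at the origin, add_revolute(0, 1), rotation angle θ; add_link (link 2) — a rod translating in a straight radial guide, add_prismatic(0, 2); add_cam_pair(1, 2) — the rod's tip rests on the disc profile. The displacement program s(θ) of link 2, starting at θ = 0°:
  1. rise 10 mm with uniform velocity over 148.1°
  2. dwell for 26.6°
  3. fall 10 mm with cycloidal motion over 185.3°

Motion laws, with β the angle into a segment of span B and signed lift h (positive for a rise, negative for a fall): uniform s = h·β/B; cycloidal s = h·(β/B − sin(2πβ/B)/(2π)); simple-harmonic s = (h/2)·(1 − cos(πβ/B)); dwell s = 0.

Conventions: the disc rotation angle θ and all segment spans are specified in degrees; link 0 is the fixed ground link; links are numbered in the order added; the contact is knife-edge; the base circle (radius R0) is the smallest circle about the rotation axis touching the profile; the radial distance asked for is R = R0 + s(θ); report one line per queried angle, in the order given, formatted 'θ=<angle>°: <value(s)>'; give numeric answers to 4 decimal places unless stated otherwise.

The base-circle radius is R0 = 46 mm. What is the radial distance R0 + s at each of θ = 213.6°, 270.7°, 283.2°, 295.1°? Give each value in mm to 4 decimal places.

seg 1 [0°–148.1°] uniform, h=10: full span → s += 10 → s = 10.0000
seg 2 [148.1°–174.7°] dwell: s stays 10.0000
seg 3 [174.7°–360°] cycloidal, h=-10: θ=213.6° here. β=38.9, B=185.3. -10·(0.2099 − sin(2π·0.2099)/(2π)) = -0.5579 → s = 9.4421
seg 3 [174.7°–360°] cycloidal, h=-10: θ=270.7° here. β=96, B=185.3. -10·(0.5181 − sin(2π·0.5181)/(2π)) = -5.3612 → s = 4.6388
seg 3 [174.7°–360°] cycloidal, h=-10: θ=283.2° here. β=108.5, B=185.3. -10·(0.5855 − sin(2π·0.5855)/(2π)) = -6.6702 → s = 3.3298
seg 3 [174.7°–360°] cycloidal, h=-10: θ=295.1° here. β=120.4, B=185.3. -10·(0.6498 − sin(2π·0.6498)/(2π)) = -7.7837 → s = 2.2163
θ=213.6°: R = R0 + s = 46 + 9.4421 = 55.4421
θ=270.7°: R = R0 + s = 46 + 4.6388 = 50.6388
θ=283.2°: R = R0 + s = 46 + 3.3298 = 49.3298
θ=295.1°: R = R0 + s = 46 + 2.2163 = 48.2163

θ=213.6°: 55.4421
θ=270.7°: 50.6388
θ=283.2°: 49.3298
θ=295.1°: 48.2163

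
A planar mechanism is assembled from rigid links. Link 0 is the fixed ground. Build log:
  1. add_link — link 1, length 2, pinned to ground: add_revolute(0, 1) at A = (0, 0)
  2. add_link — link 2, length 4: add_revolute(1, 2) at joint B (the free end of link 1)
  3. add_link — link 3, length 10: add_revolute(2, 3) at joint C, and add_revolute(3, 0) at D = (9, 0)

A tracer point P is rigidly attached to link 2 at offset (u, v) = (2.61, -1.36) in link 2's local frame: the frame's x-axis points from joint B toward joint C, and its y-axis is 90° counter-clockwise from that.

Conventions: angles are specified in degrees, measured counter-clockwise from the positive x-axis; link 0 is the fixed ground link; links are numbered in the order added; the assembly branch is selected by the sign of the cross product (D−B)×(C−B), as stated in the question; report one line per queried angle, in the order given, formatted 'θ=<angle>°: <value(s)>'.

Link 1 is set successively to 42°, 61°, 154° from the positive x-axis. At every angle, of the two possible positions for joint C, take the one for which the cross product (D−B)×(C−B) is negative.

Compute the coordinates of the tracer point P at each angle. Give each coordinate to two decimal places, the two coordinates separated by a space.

A=(0,0), D=(9.00,0)
θ=42°: B = A + 2.00·(cos42°, sin42°) = (1.4863, 1.3383)
θ=42°: |BD| = 7.6320
θ=42°: circle(B,4.00) ∩ circle(D,10.00): a=-1.6872, h=3.6268
θ=42°:   candidates: C₊=(0.4612,5.2047) cross=27.679; C₋=(-0.8107,-1.9365) cross=-27.679
θ=42°:   branch - wants cross < 0 → take C=(-0.8107,-1.9365) (cross=-27.679)
θ=42°: ex = (C−B)/|BC| = (-0.5743,-0.8187); ey = (0.8187,-0.5743)
θ=42°: P = B + 2.61·ex + -1.36·ey = (-1.1259,-0.0175)
θ=61°: B = A + 2.00·(cos61°, sin61°) = (0.9696, 1.7492)
θ=61°: |BD| = 8.2187
θ=61°: circle(B,4.00) ∩ circle(D,10.00): a=-1.0010, h=3.8727
θ=61°:   candidates: C₊=(0.8159,5.7463) cross=31.829; C₋=(-0.8327,-1.8217) cross=-31.829
θ=61°:   branch - wants cross < 0 → take C=(-0.8327,-1.8217) (cross=-31.829)
θ=61°: ex = (C−B)/|BC| = (-0.4506,-0.8927); ey = (0.8927,-0.4506)
θ=61°: P = B + 2.61·ex + -1.36·ey = (-1.4205,0.0320)
θ=154°: B = A + 2.00·(cos154°, sin154°) = (-1.7976, 0.8767)
θ=154°: |BD| = 10.8331
θ=154°: circle(B,4.00) ∩ circle(D,10.00): a=1.5396, h=3.6918
θ=154°:   candidates: C₊=(0.0357,4.4319) cross=39.994; C₋=(-0.5619,-2.9276) cross=-39.994
θ=154°:   branch - wants cross < 0 → take C=(-0.5619,-2.9276) (cross=-39.994)
θ=154°: ex = (C−B)/|BC| = (0.3089,-0.9511); ey = (0.9511,0.3089)
θ=154°: P = B + 2.61·ex + -1.36·ey = (-2.2848,-2.0257)

θ=42°: -1.13 -0.02
θ=61°: -1.42 0.03
θ=154°: -2.28 -2.03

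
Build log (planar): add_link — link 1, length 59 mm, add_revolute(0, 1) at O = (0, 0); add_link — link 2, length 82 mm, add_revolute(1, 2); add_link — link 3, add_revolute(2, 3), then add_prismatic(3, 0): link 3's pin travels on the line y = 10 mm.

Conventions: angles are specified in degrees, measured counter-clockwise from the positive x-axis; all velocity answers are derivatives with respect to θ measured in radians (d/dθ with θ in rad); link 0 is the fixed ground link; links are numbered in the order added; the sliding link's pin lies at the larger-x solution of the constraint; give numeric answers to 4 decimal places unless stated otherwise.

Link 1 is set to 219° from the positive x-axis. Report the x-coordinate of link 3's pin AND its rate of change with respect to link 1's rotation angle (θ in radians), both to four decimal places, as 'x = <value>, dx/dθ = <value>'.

geometry: r = 59 mm, L = 82 mm, e = 10 mm
crank pin P = (r cos θ, r sin θ) = (-45.851612, -37.129903)
h = r sin θ − e = -37.129903 − 10 = -47.129903
x = r cos θ + √(L² − h²) = -45.851612 + 67.102699 = 21.251087
dx/dθ = −r sin θ − h·r cos θ/√(L² − h²) (θ in radians; h = -47.129903) = 4.925803

x = 21.2511, dx/dθ = 4.9258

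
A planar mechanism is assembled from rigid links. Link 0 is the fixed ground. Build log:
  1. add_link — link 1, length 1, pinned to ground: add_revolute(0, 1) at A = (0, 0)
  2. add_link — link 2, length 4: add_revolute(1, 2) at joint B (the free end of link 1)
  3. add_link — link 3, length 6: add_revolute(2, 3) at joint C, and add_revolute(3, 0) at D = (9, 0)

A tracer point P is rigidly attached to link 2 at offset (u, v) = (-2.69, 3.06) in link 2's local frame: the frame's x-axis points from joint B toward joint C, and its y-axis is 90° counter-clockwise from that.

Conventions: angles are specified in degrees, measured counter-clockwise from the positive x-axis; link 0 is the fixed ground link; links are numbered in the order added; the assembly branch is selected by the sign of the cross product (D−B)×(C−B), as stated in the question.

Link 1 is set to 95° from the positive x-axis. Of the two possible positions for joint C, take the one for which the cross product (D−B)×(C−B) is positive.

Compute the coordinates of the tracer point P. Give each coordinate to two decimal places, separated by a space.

A=(0,0), D=(9.00,0)
B = A + 1.00·(cos95°, sin95°) = (-0.0872, 0.9962)
|BD| = 9.1416
circle(B,4.00) ∩ circle(D,6.00): a=3.4769, h=1.9777
  candidates: C₊=(3.5846,2.5832) cross=18.079; C₋=(3.1535,-1.3486) cross=-18.079
  branch + wants cross > 0 → take C=(3.5846,2.5832) (cross=18.079)
ex = (C−B)/|BC| = (0.9179,0.3968); ey = (-0.3968,0.9179)
P = B + -2.69·ex + 3.06·ey = (-3.7704,2.7378)

-3.77 2.74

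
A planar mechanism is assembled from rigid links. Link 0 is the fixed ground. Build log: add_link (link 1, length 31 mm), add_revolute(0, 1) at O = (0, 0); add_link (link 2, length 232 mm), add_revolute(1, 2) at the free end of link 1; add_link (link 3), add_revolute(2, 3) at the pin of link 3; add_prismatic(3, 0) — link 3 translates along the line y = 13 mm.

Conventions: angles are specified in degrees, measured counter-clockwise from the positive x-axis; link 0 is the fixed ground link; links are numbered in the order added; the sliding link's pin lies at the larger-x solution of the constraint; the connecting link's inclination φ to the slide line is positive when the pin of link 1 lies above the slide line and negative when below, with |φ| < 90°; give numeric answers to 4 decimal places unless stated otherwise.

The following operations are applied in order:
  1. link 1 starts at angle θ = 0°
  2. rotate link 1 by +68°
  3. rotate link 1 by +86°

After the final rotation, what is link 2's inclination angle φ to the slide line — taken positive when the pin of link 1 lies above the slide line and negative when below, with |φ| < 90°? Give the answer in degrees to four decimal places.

geometry: r = 31 mm, L = 232 mm, e = 13 mm; θ starts at 0°
rotate link 1 by +68°: θ ← 0° +68° = 68°
rotate link 1 by +86°: θ ← 68° +86° = 154°
h = r sin θ − e = 13.589506 − 13 = 0.589506
sin φ = h / L = 0.589506 / 232 = 0.00254097
φ = arcsin(0.00254097) = 0.145587°

0.1456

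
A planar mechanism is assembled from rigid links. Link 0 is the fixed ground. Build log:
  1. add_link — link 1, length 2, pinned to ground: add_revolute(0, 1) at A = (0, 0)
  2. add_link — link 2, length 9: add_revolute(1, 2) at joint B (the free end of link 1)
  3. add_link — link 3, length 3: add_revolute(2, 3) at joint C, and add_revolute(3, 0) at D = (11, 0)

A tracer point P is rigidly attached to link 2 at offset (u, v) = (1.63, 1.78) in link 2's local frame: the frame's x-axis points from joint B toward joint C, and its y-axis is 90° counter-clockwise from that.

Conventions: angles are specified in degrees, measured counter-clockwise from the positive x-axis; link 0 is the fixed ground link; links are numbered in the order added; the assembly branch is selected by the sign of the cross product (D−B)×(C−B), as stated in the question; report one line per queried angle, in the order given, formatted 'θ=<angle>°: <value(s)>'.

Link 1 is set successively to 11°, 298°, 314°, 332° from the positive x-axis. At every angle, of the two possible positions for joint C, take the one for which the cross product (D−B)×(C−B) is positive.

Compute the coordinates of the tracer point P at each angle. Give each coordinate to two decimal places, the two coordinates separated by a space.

A=(0,0), D=(11.00,0)
θ=11°: B = A + 2.00·(cos11°, sin11°) = (1.9633, 0.3816)
θ=11°: |BD| = 9.0448
θ=11°: circle(B,9.00) ∩ circle(D,3.00): a=8.5026, h=2.9506
θ=11°:   candidates: C₊=(10.5828,2.9708) cross=26.688; C₋=(10.3338,-2.9251) cross=-26.688
θ=11°:   branch + wants cross > 0 → take C=(10.5828,2.9708) (cross=26.688)
θ=11°: ex = (C−B)/|BC| = (0.9577,0.2877); ey = (-0.2877,0.9577)
θ=11°: P = B + 1.63·ex + 1.78·ey = (3.0123,2.5553)
θ=298°: B = A + 2.00·(cos298°, sin298°) = (0.9389, -1.7659)
θ=298°: |BD| = 10.2149
θ=298°: circle(B,9.00) ∩ circle(D,3.00): a=8.6317, h=2.5483
θ=298°:   candidates: C₊=(9.0002,2.2362) cross=26.030; C₋=(9.8812,-2.7836) cross=-26.030
θ=298°:   branch + wants cross > 0 → take C=(9.0002,2.2362) (cross=26.030)
θ=298°: ex = (C−B)/|BC| = (0.8957,0.4447); ey = (-0.4447,0.8957)
θ=298°: P = B + 1.63·ex + 1.78·ey = (1.6074,0.5533)
θ=314°: B = A + 2.00·(cos314°, sin314°) = (1.3893, -1.4387)
θ=314°: |BD| = 9.7178
θ=314°: circle(B,9.00) ∩ circle(D,3.00): a=8.5634, h=2.7690
θ=314°:   candidates: C₊=(9.4484,2.5676) cross=26.909; C₋=(10.2683,-2.9094) cross=-26.909
θ=314°:   branch + wants cross > 0 → take C=(9.4484,2.5676) (cross=26.909)
θ=314°: ex = (C−B)/|BC| = (0.8955,0.4451); ey = (-0.4451,0.8955)
θ=314°: P = B + 1.63·ex + 1.78·ey = (2.0566,0.8808)
θ=332°: B = A + 2.00·(cos332°, sin332°) = (1.7659, -0.9389)
θ=332°: |BD| = 9.2817
θ=332°: circle(B,9.00) ∩ circle(D,3.00): a=8.5195, h=2.9015
θ=332°:   candidates: C₊=(9.9481,2.8095) cross=26.931; C₋=(10.5352,-2.9638) cross=-26.931
θ=332°:   branch + wants cross > 0 → take C=(9.9481,2.8095) (cross=26.931)
θ=332°: ex = (C−B)/|BC| = (0.9091,0.4165); ey = (-0.4165,0.9091)
θ=332°: P = B + 1.63·ex + 1.78·ey = (2.5064,1.3582)

θ=11°: 3.01 2.56
θ=298°: 1.61 0.55
θ=314°: 2.06 0.88
θ=332°: 2.51 1.36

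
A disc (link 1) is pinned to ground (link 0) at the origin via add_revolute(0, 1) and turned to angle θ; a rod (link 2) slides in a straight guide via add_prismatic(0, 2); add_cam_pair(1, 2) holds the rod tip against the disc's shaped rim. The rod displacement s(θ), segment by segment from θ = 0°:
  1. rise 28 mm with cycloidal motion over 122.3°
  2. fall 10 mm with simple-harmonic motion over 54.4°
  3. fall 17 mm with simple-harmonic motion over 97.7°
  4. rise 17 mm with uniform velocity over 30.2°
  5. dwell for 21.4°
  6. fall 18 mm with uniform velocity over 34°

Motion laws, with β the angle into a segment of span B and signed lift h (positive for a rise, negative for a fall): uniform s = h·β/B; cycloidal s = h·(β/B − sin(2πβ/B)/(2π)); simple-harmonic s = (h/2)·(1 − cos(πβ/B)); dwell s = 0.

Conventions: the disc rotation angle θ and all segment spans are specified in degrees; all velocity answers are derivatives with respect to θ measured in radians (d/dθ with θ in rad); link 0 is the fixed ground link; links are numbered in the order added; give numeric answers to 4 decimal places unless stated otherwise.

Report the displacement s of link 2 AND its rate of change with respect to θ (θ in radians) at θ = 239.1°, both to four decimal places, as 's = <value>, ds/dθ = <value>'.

segment 1 (0° to 122.3°, cycloidal, h = 28) is passed completely: s = 0.0000 + (28) = 28.0000
segment 2 (122.3° to 176.7°, simple-harmonic, h = -10) is passed completely: s = 28.0000 + (-10) = 18.0000
θ = 239.1° falls in segment 3 (176.7° to 274.4°, simple-harmonic, h = -17): β = 239.1 − 176.7 = 62.4°, B = 97.7°; Δs = -17/2·(1 − cos(π·0.6387)) = -12.0874; s = 18.0000 − 12.0874 = 5.9126
velocity in seg [176.7°–274.4°] (simple-harmonic), θ in radians: β = 62.4° = 1.0891 rad, B = 97.7° = 1.7052 rad; ds/dθ = (πh/(2B)) sin(πβ/B) = (π·(-17)/(2·1.7052)) sin(π·0.6387) = -14.197082 mm/rad

s = 5.9126, ds/dθ = -14.1971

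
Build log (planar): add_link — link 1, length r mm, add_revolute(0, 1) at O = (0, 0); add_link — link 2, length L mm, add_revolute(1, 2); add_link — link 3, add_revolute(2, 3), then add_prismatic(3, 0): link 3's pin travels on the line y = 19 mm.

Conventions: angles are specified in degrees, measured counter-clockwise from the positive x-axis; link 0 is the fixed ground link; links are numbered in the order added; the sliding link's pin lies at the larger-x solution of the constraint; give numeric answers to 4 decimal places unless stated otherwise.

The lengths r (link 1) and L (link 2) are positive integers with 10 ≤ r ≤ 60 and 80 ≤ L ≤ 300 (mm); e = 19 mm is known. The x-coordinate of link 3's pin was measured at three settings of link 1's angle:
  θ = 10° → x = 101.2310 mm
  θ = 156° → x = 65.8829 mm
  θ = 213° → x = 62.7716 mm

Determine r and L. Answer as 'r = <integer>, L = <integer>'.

constraint per measurement: (x − r cos θ)² + (r sin θ − e)² = L²
subtracting the θ₁ and θ₂ equations cancels the r² and L² terms:
r = (x₁² − x₂²) / (2[(x₁cos θ₁ + e sin θ₁) − (x₂cos θ₂ + e sin θ₂)]) = 19.0000 → r = 19
L² = (x₁ − r cos θ₁)² + (r sin θ₁ − e)² = 7056.0046 → L = 84.0000 → L = 84
check at θ₃=213°: x = 62.7716 (printed 62.7716) ✓

r = 19, L = 84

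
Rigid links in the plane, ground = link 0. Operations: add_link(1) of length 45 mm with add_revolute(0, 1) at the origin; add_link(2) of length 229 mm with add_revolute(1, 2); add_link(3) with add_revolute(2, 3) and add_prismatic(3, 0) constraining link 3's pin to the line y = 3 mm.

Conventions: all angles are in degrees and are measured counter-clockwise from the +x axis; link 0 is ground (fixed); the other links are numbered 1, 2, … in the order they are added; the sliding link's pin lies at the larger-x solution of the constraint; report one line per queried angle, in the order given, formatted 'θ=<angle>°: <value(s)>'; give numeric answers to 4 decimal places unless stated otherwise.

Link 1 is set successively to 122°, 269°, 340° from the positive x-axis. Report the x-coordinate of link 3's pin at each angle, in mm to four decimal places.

geometry: r = 45 mm, L = 229 mm, e = 3 mm
θ=122°: crank pin P = (r cos θ, r sin θ) = (-23.846367, 38.162164)
θ=122°: h = r sin θ − e = 38.162164 − 3 = 35.162164
θ=122°: x = r cos θ + √(L² − h²) = -23.846367 + 226.284383 = 202.438017
θ=269°: crank pin P = (r cos θ, r sin θ) = (-0.785358, -44.993146)
θ=269°: h = r sin θ − e = -44.993146 − 3 = -47.993146
θ=269°: x = r cos θ + √(L² − h²) = -0.785358 + 223.914399 = 223.129040
θ=340°: crank pin P = (r cos θ, r sin θ) = (42.286168, -15.390906)
θ=340°: h = r sin θ − e = -15.390906 − 3 = -18.390906
θ=340°: x = r cos θ + √(L² − h²) = 42.286168 + 228.260322 = 270.546490

θ=122°: 202.4380
θ=269°: 223.1290
θ=340°: 270.5465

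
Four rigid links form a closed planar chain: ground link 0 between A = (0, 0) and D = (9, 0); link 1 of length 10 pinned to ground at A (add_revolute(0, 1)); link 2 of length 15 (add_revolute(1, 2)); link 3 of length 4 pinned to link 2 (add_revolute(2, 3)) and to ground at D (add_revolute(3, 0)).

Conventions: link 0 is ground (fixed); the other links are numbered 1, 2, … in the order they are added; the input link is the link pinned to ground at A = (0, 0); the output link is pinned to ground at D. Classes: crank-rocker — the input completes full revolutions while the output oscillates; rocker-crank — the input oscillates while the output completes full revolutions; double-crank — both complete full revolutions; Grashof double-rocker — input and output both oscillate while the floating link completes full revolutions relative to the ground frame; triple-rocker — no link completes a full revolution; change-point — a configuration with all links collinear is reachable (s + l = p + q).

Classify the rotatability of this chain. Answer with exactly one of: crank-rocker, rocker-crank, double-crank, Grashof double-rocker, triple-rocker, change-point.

lengths: ground=9, input=10, coupler=15, output=4
sorted: s=4 (shortest), l=15 (longest), p+q=19
s + l = 19 vs p + q = 19
s + l = p + q → change-point (collinear configuration reachable)

change-point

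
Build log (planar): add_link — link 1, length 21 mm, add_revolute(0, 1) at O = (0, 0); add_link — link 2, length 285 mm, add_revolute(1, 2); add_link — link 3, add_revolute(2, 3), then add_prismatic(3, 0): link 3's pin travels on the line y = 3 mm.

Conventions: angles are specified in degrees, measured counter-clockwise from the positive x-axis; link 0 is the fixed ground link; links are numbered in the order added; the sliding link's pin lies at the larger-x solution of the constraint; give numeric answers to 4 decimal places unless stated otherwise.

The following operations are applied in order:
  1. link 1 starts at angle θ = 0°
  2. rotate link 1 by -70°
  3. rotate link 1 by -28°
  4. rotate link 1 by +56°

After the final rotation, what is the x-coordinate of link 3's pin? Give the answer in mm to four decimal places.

geometry: r = 21 mm, L = 285 mm, e = 3 mm; θ starts at 0°
rotate link 1 by -70°: θ ← 0° -70° = -70°
rotate link 1 by -28°: θ ← -70° -28° = -98°
rotate link 1 by +56°: θ ← -98° +56° = -42°
crank pin P = (r cos θ, r sin θ) = (15.606041, -14.051743)
h = r sin θ − e = -14.051743 − 3 = -17.051743
x = r cos θ + √(L² − h²) = 15.606041 + 284.489434 = 300.095475

300.0955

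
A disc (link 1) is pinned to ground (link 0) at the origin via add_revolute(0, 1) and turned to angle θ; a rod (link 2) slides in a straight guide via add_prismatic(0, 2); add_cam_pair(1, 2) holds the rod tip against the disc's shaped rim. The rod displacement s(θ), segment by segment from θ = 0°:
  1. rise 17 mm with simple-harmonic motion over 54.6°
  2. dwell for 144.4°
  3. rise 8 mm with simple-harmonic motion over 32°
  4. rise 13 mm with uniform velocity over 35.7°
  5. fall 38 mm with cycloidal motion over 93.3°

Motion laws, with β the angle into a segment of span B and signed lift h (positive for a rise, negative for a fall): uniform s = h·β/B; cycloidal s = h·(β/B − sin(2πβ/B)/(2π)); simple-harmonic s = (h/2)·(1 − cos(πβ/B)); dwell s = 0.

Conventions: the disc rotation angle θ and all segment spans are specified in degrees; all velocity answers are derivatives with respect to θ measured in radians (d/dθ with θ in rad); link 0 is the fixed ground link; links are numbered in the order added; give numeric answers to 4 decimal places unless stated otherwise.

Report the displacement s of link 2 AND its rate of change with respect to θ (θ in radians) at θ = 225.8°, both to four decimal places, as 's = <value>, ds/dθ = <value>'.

segment 1 (0° to 54.6°, simple-harmonic, h = 17) is passed completely: s = 0.0000 + (17) = 17.0000
segment 2 (54.6° to 199°, dwell): s unchanged at 17.0000
θ = 225.8° falls in segment 3 (199° to 231°, simple-harmonic, h = 8): β = 225.8 − 199 = 26.8°, B = 32°; Δs = 8/2·(1 − cos(π·0.8375)) = 7.4900; s = 17.0000 + 7.4900 = 24.4900
velocity in seg [199°–231°] (simple-harmonic), θ in radians: β = 26.8° = 0.4677 rad, B = 32° = 0.5585 rad; ds/dθ = (πh/(2B)) sin(πβ/B) = (π·8/(2·0.5585)) sin(π·0.8375) = 10.993978 mm/rad

s = 24.4900, ds/dθ = 10.9940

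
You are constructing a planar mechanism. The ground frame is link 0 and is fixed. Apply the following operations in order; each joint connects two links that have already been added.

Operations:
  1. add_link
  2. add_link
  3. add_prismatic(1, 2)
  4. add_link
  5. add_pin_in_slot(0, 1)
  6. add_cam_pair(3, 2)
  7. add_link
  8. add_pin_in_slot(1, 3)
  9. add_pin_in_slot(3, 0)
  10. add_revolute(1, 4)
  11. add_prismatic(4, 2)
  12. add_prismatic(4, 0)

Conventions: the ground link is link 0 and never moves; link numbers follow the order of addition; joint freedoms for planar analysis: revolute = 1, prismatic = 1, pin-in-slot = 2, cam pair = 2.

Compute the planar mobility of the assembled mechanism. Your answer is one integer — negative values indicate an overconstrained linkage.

link 0 = ground. State L|J1|J2 = 1|0|0
+link1  2|0|0
+link2  3|0|0
P(1,2) f=1→J1  3|1|0
+link3  4|1|0
PS(0,1) f=2→J2  4|1|1
C(3,2) f=2→J2  4|1|2
+link4  5|1|2
PS(1,3) f=2→J2  5|1|3
PS(3,0) f=2→J2  5|1|4
R(1,4) f=1→J1  5|2|4
P(4,2) f=1→J1  5|3|4
P(4,0) f=1→J1  5|4|4
M = 3(5−1)−2·4−4 = 12−8−4 = 0

M = 0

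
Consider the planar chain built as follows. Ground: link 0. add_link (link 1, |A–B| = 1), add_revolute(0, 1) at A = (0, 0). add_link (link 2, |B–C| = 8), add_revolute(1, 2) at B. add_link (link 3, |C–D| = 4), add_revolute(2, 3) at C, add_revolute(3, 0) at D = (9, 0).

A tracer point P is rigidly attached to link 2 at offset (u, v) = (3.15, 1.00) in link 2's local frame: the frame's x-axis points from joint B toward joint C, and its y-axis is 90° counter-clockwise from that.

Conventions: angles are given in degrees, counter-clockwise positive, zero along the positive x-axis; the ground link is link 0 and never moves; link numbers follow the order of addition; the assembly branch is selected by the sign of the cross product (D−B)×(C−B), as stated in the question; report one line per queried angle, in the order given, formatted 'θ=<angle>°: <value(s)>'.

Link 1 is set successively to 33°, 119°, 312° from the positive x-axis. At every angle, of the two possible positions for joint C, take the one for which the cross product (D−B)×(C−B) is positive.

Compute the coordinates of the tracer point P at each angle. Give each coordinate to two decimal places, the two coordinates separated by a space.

A=(0,0), D=(9.00,0)
θ=33°: B = A + 1.00·(cos33°, sin33°) = (0.8387, 0.5446)
θ=33°: |BD| = 8.1795
θ=33°: circle(B,8.00) ∩ circle(D,4.00): a=7.0239, h=3.8294
θ=33°:   candidates: C₊=(8.1020,3.8979) cross=31.323; C₋=(7.5920,-3.7440) cross=-31.323
θ=33°:   branch + wants cross > 0 → take C=(8.1020,3.8979) (cross=31.323)
θ=33°: ex = (C−B)/|BC| = (0.9079,0.4192); ey = (-0.4192,0.9079)
θ=33°: P = B + 3.15·ex + 1.00·ey = (3.2794,2.7729)
θ=119°: B = A + 1.00·(cos119°, sin119°) = (-0.4848, 0.8746)
θ=119°: |BD| = 9.5250
θ=119°: circle(B,8.00) ∩ circle(D,4.00): a=7.2822, h=3.3120
θ=119°:   candidates: C₊=(7.0707,3.5040) cross=31.547; C₋=(6.4625,-3.0921) cross=-31.547
θ=119°:   branch + wants cross > 0 → take C=(7.0707,3.5040) (cross=31.547)
θ=119°: ex = (C−B)/|BC| = (0.9444,0.3287); ey = (-0.3287,0.9444)
θ=119°: P = B + 3.15·ex + 1.00·ey = (2.1615,2.8544)
θ=312°: B = A + 1.00·(cos312°, sin312°) = (0.6691, -0.7431)
θ=312°: |BD| = 8.3639
θ=312°: circle(B,8.00) ∩ circle(D,4.00): a=7.0514, h=3.7785
θ=312°:   candidates: C₊=(7.3569,3.6470) cross=31.603; C₋=(8.0284,-3.8802) cross=-31.603
θ=312°:   branch + wants cross > 0 → take C=(7.3569,3.6470) (cross=31.603)
θ=312°: ex = (C−B)/|BC| = (0.8360,0.5488); ey = (-0.5488,0.8360)
θ=312°: P = B + 3.15·ex + 1.00·ey = (2.7537,1.8214)

θ=33°: 3.28 2.77
θ=119°: 2.16 2.85
θ=312°: 2.75 1.82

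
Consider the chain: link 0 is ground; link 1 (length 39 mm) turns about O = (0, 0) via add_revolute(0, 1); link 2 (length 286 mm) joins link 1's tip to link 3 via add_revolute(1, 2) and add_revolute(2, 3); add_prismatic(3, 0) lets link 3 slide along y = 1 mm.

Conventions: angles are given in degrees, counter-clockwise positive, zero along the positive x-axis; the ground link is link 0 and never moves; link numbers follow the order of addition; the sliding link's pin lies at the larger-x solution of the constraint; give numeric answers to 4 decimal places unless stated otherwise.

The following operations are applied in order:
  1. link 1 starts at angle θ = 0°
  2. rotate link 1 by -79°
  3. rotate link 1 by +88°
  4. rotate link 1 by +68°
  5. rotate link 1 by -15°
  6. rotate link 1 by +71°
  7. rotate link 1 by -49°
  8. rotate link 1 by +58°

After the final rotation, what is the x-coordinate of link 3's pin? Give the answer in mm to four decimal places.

geometry: r = 39 mm, L = 286 mm, e = 1 mm; θ starts at 0°
rotate link 1 by -79°: θ ← 0° -79° = -79°
rotate link 1 by +88°: θ ← -79° +88° = 9°
rotate link 1 by +68°: θ ← 9° +68° = 77°
rotate link 1 by -15°: θ ← 77° -15° = 62°
rotate link 1 by +71°: θ ← 62° +71° = 133°
rotate link 1 by -49°: θ ← 133° -49° = 84°
rotate link 1 by +58°: θ ← 84° +58° = 142°
crank pin P = (r cos θ, r sin θ) = (-30.732419, 24.010798)
h = r sin θ − e = 24.010798 − 1 = 23.010798
x = r cos θ + √(L² − h²) = -30.732419 + 285.072803 = 254.340384

254.3404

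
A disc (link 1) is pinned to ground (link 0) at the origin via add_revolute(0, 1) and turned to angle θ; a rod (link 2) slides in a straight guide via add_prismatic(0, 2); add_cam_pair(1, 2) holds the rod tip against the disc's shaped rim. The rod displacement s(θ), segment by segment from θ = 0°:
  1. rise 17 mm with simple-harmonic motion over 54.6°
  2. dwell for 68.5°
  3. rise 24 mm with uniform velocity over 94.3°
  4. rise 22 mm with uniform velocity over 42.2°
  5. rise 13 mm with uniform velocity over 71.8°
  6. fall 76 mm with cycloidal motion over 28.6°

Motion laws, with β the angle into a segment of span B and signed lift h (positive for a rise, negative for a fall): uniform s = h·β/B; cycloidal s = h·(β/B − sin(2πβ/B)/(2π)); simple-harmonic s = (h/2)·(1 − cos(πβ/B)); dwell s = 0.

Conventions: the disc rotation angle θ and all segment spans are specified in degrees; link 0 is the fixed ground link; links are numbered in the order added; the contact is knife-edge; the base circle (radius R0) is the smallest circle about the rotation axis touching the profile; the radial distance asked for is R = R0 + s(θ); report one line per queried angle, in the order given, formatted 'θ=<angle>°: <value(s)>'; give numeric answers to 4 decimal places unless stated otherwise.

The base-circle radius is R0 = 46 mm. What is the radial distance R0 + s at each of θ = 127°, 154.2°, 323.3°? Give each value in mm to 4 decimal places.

segment 1 (0° to 54.6°, simple-harmonic, h = 17) is passed completely: s = 0.0000 + (17) = 17.0000
segment 2 (54.6° to 123.1°, dwell): s unchanged at 17.0000
θ = 127° falls in segment 3 (123.1° to 217.4°, uniform, h = 24): β = 127 − 123.1 = 3.9°, B = 94.3°; Δs = 24·3.9/94.3 = 0.9926; s = 17.0000 + 0.9926 = 17.9926
θ = 154.2° falls in segment 3 (123.1° to 217.4°, uniform, h = 24): β = 154.2 − 123.1 = 31.1°, B = 94.3°; Δs = 24·31.1/94.3 = 7.9152; s = 17.0000 + 7.9152 = 24.9152
segment 3 (123.1° to 217.4°, uniform, h = 24) is passed completely: s = 17.0000 + (24) = 41.0000
segment 4 (217.4° to 259.6°, uniform, h = 22) is passed completely: s = 41.0000 + (22) = 63.0000
θ = 323.3° falls in segment 5 (259.6° to 331.4°, uniform, h = 13): β = 323.3 − 259.6 = 63.7°, B = 71.8°; Δs = 13·63.7/71.8 = 11.5334; s = 63.0000 + 11.5334 = 74.5334
θ=127°: R = R0 + s = 46 + 17.9926 = 63.9926
θ=154.2°: R = R0 + s = 46 + 24.9152 = 70.9152
θ=323.3°: R = R0 + s = 46 + 74.5334 = 120.5334

θ=127°: 63.9926
θ=154.2°: 70.9152
θ=323.3°: 120.5334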